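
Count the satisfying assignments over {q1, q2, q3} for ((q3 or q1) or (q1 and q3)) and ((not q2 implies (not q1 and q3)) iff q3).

Initial set: {(((q3 or q1) or (q1 and q3)) and ((not q2 implies (not q1 and q3)) iff q3))}.
(((q3 or q1) or (q1 and q3)) and ((not q2 implies (not q1 and q3)) iff q3)): α-rule — add ((q3 or q1) or (q1 and q3)), ((not q2 implies (not q1 and q3)) iff q3).
((q3 or q1) or (q1 and q3)): β-rule — branch into (q3 or q1)  //  (q1 and q3).
  branch 1 (add (q3 or q1)):
    ((not q2 implies (not q1 and q3)) iff q3): β-rule — branch into (not q2 implies (not q1 and q3)), q3  //  not (not q2 implies (not q1 and q3)), not q3.
      branch 1.1 (add (not q2 implies (not q1 and q3)), q3):
        (q3 or q1): β-rule — branch into q3  //  q1.
          branch 1.1.1 (add q3):
            (not q2 implies (not q1 and q3)): β-rule — branch into not not q2  //  (not q1 and q3).
              branch 1.1.1.1 (add not not q2):
                ○ open, literals {q2=true, q3=true}.
              branch 1.1.1.2 (add (not q1 and q3)):
                (not q1 and q3): α-rule — add not q1, q3.
                ○ open, literals {q1=false, q3=true}.
          branch 1.1.2 (add q1):
            (not q2 implies (not q1 and q3)): β-rule — branch into not not q2  //  (not q1 and q3).
              branch 1.1.2.1 (add not not q2):
                ○ open, literals {q1=true, q2=true, q3=true}.
              branch 1.1.2.2 (add (not q1 and q3)):
                (not q1 and q3): α-rule — add not q1, q3.
                × closes — contains both q1 and not q1.
      branch 1.2 (add not (not q2 implies (not q1 and q3)), not q3):
        not (not q2 implies (not q1 and q3)): α-rule — add not q2, not (not q1 and q3).
        (q3 or q1): β-rule — branch into q3  //  q1.
          branch 1.2.1 (add q3):
            × closes — contains both q3 and not q3.
          branch 1.2.2 (add q1):
            not (not q1 and q3): β-rule — branch into not not q1  //  not q3.
              branch 1.2.2.1 (add not not q1):
                ○ open, literals {q1=true, q2=false, q3=false}.
              branch 1.2.2.2 (add not q3):
                ○ open, literals {q1=true, q2=false, q3=false}.
  branch 2 (add (q1 and q3)):
    (q1 and q3): α-rule — add q1, q3.
    ((not q2 implies (not q1 and q3)) iff q3): β-rule — branch into (not q2 implies (not q1 and q3)), q3  //  not (not q2 implies (not q1 and q3)), not q3.
      branch 2.1 (add (not q2 implies (not q1 and q3)), q3):
        (not q2 implies (not q1 and q3)): β-rule — branch into not not q2  //  (not q1 and q3).
          branch 2.1.1 (add not not q2):
            ○ open, literals {q1=true, q2=true, q3=true}.
          branch 2.1.2 (add (not q1 and q3)):
            (not q1 and q3): α-rule — add not q1, q3.
            × closes — contains both q1 and not q1.
      branch 2.2 (add not (not q2 implies (not q1 and q3)), not q3):
        × closes — contains both q3 and not q3.
4 branches closed, 6 open.
Each open branch fixes some atoms; the unmentioned ones are free. Counting distinct full assignments: branch {q2=true, q3=true} (q1) contributes 2 new; branch {q1=false, q3=true} (q2) contributes 1 new; branch {q1=true, q2=true, q3=true} (none free) contributes 0 new; branch {q1=true, q2=false, q3=false} (none free) contributes 1 new; branch {q1=true, q2=false, q3=false} (none free) contributes 0 new; branch {q1=true, q2=true, q3=true} (none free) contributes 0 new. Total: 4.

4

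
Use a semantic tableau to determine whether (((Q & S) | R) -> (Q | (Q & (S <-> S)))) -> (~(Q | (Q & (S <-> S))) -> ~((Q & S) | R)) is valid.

Valid

Assume the negation and expand:
Initial set: {~((((Q & S) | R) -> (Q | (Q & (S <-> S)))) -> (~(Q | (Q & (S <-> S))) -> ~((Q & S) | R)))}.
~((((Q & S) | R) -> (Q | (Q & (S <-> S)))) -> (~(Q | (Q & (S <-> S))) -> ~((Q & S) | R))): α-rule — add (((Q & S) | R) -> (Q | (Q & (S <-> S)))), ~(~(Q | (Q & (S <-> S))) -> ~((Q & S) | R)).
~(~(Q | (Q & (S <-> S))) -> ~((Q & S) | R)): α-rule — add ~(Q | (Q & (S <-> S))), ~~((Q & S) | R).
~(Q | (Q & (S <-> S))): α-rule — add ~Q, ~(Q & (S <-> S)).
(((Q & S) | R) -> (Q | (Q & (S <-> S)))): β-rule — branch into ~((Q & S) | R)  //  (Q | (Q & (S <-> S))).
  branch 1 (add ~((Q & S) | R)):
    ~((Q & S) | R): α-rule — add ~(Q & S), ~R.
    ~~((Q & S) | R): β-rule — branch into (Q & S)  //  R.
      branch 1.1 (add (Q & S)):
        (Q & S): α-rule — add Q, S.
        × closes — contains both Q and ~Q.
      branch 1.2 (add R):
        × closes — contains both R and ~R.
  branch 2 (add (Q | (Q & (S <-> S)))):
    ~~((Q & S) | R): β-rule — branch into (Q & S)  //  R.
      branch 2.1 (add (Q & S)):
        (Q & S): α-rule — add Q, S.
        × closes — contains both Q and ~Q.
      branch 2.2 (add R):
        ~(Q & (S <-> S)): β-rule — branch into ~Q  //  ~(S <-> S).
          branch 2.2.1 (add ~Q):
            (Q | (Q & (S <-> S))): β-rule — branch into Q  //  (Q & (S <-> S)).
              branch 2.2.1.1 (add Q):
                × closes — contains both Q and ~Q.
              branch 2.2.1.2 (add (Q & (S <-> S))):
                (Q & (S <-> S)): α-rule — add Q, (S <-> S).
                × closes — contains both Q and ~Q.
          branch 2.2.2 (add ~(S <-> S)):
            (Q | (Q & (S <-> S))): β-rule — branch into Q  //  (Q & (S <-> S)).
              branch 2.2.2.1 (add Q):
                × closes — contains both Q and ~Q.
              branch 2.2.2.2 (add (Q & (S <-> S))):
                (Q & (S <-> S)): α-rule — add Q, (S <-> S).
                × closes — contains both Q and ~Q.
All 7 branches close.
Every branch closed, so the negation is unsatisfiable and the formula is valid.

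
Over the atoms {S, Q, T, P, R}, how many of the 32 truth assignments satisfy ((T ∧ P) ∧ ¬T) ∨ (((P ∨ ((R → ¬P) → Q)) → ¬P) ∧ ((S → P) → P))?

8

Initial set: {(((T ∧ P) ∧ ¬T) ∨ (((P ∨ ((R → ¬P) → Q)) → ¬P) ∧ ((S → P) → P)))}.
(((T ∧ P) ∧ ¬T) ∨ (((P ∨ ((R → ¬P) → Q)) → ¬P) ∧ ((S → P) → P))): β-rule — branch into ((T ∧ P) ∧ ¬T)  //  (((P ∨ ((R → ¬P) → Q)) → ¬P) ∧ ((S → P) → P)).
  branch 1 (add ((T ∧ P) ∧ ¬T)):
    ((T ∧ P) ∧ ¬T): α-rule — add (T ∧ P), ¬T.
    (T ∧ P): α-rule — add T, P.
    × closes — contains both T and ¬T.
  branch 2 (add (((P ∨ ((R → ¬P) → Q)) → ¬P) ∧ ((S → P) → P))):
    (((P ∨ ((R → ¬P) → Q)) → ¬P) ∧ ((S → P) → P)): α-rule — add ((P ∨ ((R → ¬P) → Q)) → ¬P), ((S → P) → P).
    ((P ∨ ((R → ¬P) → Q)) → ¬P): β-rule — branch into ¬(P ∨ ((R → ¬P) → Q))  //  ¬P.
      branch 2.1 (add ¬(P ∨ ((R → ¬P) → Q))):
        ¬(P ∨ ((R → ¬P) → Q)): α-rule — add ¬P, ¬((R → ¬P) → Q).
        ¬((R → ¬P) → Q): α-rule — add (R → ¬P), ¬Q.
        ((S → P) → P): β-rule — branch into ¬(S → P)  //  P.
          branch 2.1.1 (add ¬(S → P)):
            ¬(S → P): α-rule — add S, ¬P.
            (R → ¬P): β-rule — branch into ¬R  //  ¬P.
              branch 2.1.1.1 (add ¬R):
                ○ open, literals {P=0, Q=0, R=0, S=1}.
              branch 2.1.1.2 (add ¬P):
                ○ open, literals {P=0, Q=0, S=1}.
          branch 2.1.2 (add P):
            × closes — contains both P and ¬P.
      branch 2.2 (add ¬P):
        ((S → P) → P): β-rule — branch into ¬(S → P)  //  P.
          branch 2.2.1 (add ¬(S → P)):
            ¬(S → P): α-rule — add S, ¬P.
            ○ open, literals {P=0, S=1}.
          branch 2.2.2 (add P):
            × closes — contains both P and ¬P.
3 branches closed, 3 open.
Each open branch fixes some atoms; the unmentioned ones are free. Counting distinct full assignments: branch {P=0, Q=0, R=0, S=1} (T) contributes 2 new; branch {P=0, Q=0, S=1} (T, R) contributes 2 new; branch {P=0, S=1} (Q, T, R) contributes 4 new. Total: 8.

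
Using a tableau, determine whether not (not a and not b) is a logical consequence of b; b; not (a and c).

Initial set: {b; b; not (a and c); not not (not a and not b)}.
not not (not a and not b): α-rule — add not a, not b.
× closes — contains both b and not b.
All 1 branch closes.
Every branch closed, so the premises entail the conclusion.

Yes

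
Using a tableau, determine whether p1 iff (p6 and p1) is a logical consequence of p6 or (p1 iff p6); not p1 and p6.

Initial set: {T (p6 or (p1 iff p6)); T (not p1 and p6); F (p1 iff (p6 and p1))}.
T (not p1 and p6): α-rule — add T not p1, T p6.
T (p6 or (p1 iff p6)): β-rule — branch into T p6  //  T (p1 iff p6).
  branch 1 (add T p6):
    F (p1 iff (p6 and p1)): β-rule — branch into T p1, F (p6 and p1)  //  F p1, T (p6 and p1).
      branch 1.1 (add T p1, F (p6 and p1)):
        × closes — contains both p1 and not p1.
      branch 1.2 (add F p1, T (p6 and p1)):
        T (p6 and p1): α-rule — add T p6, T p1.
        × closes — contains both p1 and not p1.
  branch 2 (add T (p1 iff p6)):
    F (p1 iff (p6 and p1)): β-rule — branch into T p1, F (p6 and p1)  //  F p1, T (p6 and p1).
      branch 2.1 (add T p1, F (p6 and p1)):
        × closes — contains both p1 and not p1.
      branch 2.2 (add F p1, T (p6 and p1)):
        T (p6 and p1): α-rule — add T p6, T p1.
        × closes — contains both p1 and not p1.
All 4 branches close.
Every branch closed, so the premises entail the conclusion.

Yes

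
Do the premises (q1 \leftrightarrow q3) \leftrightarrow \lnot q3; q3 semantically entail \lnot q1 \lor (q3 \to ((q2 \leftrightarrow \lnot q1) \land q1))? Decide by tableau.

Yes

Initial set: {((q1 \leftrightarrow q3) \leftrightarrow \lnot q3); q3; \lnot (\lnot q1 \lor (q3 \to ((q2 \leftrightarrow \lnot q1) \land q1)))}.
\lnot (\lnot q1 \lor (q3 \to ((q2 \leftrightarrow \lnot q1) \land q1))): α-rule — add \lnot \lnot q1, \lnot (q3 \to ((q2 \leftrightarrow \lnot q1) \land q1)).
\lnot (q3 \to ((q2 \leftrightarrow \lnot q1) \land q1)): α-rule — add q3, \lnot ((q2 \leftrightarrow \lnot q1) \land q1).
((q1 \leftrightarrow q3) \leftrightarrow \lnot q3): β-rule — branch into (q1 \leftrightarrow q3), \lnot q3  //  \lnot (q1 \leftrightarrow q3), \lnot \lnot q3.
  branch 1 (add (q1 \leftrightarrow q3), \lnot q3):
    × closes — contains both q3 and \lnot q3.
  branch 2 (add \lnot (q1 \leftrightarrow q3), \lnot \lnot q3):
    \lnot ((q2 \leftrightarrow \lnot q1) \land q1): β-rule — branch into \lnot (q2 \leftrightarrow \lnot q1)  //  \lnot q1.
      branch 2.1 (add \lnot (q2 \leftrightarrow \lnot q1)):
        \lnot (q1 \leftrightarrow q3): β-rule — branch into q1, \lnot q3  //  \lnot q1, q3.
          branch 2.1.1 (add q1, \lnot q3):
            × closes — contains both q3 and \lnot q3.
          branch 2.1.2 (add \lnot q1, q3):
            × closes — contains both q1 and \lnot q1.
      branch 2.2 (add \lnot q1):
        × closes — contains both q1 and \lnot q1.
All 4 branches close.
Every branch closed, so the premises entail the conclusion.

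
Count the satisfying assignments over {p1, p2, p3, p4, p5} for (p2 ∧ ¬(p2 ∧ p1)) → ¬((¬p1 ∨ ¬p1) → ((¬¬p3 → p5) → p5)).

26

Initial set: {((p2 ∧ ¬(p2 ∧ p1)) → ¬((¬p1 ∨ ¬p1) → ((¬¬p3 → p5) → p5)))}.
((p2 ∧ ¬(p2 ∧ p1)) → ¬((¬p1 ∨ ¬p1) → ((¬¬p3 → p5) → p5))): β-rule — branch into ¬(p2 ∧ ¬(p2 ∧ p1))  //  ¬((¬p1 ∨ ¬p1) → ((¬¬p3 → p5) → p5)).
  branch 1 (add ¬(p2 ∧ ¬(p2 ∧ p1))):
    ¬(p2 ∧ ¬(p2 ∧ p1)): β-rule — branch into ¬p2  //  ¬¬(p2 ∧ p1).
      branch 1.1 (add ¬p2):
        ○ open, literals {p2=0}.
      branch 1.2 (add ¬¬(p2 ∧ p1)):
        ¬¬(p2 ∧ p1): α-rule — add p2, p1.
        ○ open, literals {p1=1, p2=1}.
  branch 2 (add ¬((¬p1 ∨ ¬p1) → ((¬¬p3 → p5) → p5))):
    ¬((¬p1 ∨ ¬p1) → ((¬¬p3 → p5) → p5)): α-rule — add (¬p1 ∨ ¬p1), ¬((¬¬p3 → p5) → p5).
    ¬((¬¬p3 → p5) → p5): α-rule — add (¬¬p3 → p5), ¬p5.
    (¬p1 ∨ ¬p1): β-rule — branch into ¬p1  //  ¬p1.
      branch 2.1 (add ¬p1):
        (¬¬p3 → p5): β-rule — branch into ¬¬¬p3  //  p5.
          branch 2.1.1 (add ¬¬¬p3):
            ¬¬¬p3: drop double negation, giving ¬p3.
            ○ open, literals {p1=0, p3=0, p5=0}.
          branch 2.1.2 (add p5):
            × closes — contains both p5 and ¬p5.
      branch 2.2 (add ¬p1):
        (¬¬p3 → p5): β-rule — branch into ¬¬¬p3  //  p5.
          branch 2.2.1 (add ¬¬¬p3):
            ¬¬¬p3: drop double negation, giving ¬p3.
            ○ open, literals {p1=0, p3=0, p5=0}.
          branch 2.2.2 (add p5):
            × closes — contains both p5 and ¬p5.
2 branches closed, 4 open.
Each open branch fixes some atoms; the unmentioned ones are free. Counting distinct full assignments: branch {p2=0} (p1, p3, p4, p5) contributes 16 new; branch {p1=1, p2=1} (p3, p4, p5) contributes 8 new; branch {p1=0, p3=0, p5=0} (p2, p4) contributes 2 new; branch {p1=0, p3=0, p5=0} (p2, p4) contributes 0 new. Total: 26.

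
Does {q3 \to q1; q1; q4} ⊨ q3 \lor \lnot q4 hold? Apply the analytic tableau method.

Initial set: {(q3 \to q1); q1; q4; \lnot (q3 \lor \lnot q4)}.
\lnot (q3 \lor \lnot q4): α-rule — add \lnot q3, \lnot \lnot q4.
(q3 \to q1): β-rule — branch into \lnot q3  //  q1.
  branch 1 (add \lnot q3):
    ○ open, literals {q1=T, q3=F, q4=T}.
  branch 2 (add q1):
    ○ open, literals {q1=T, q3=F, q4=T}.
0 branches closed, 2 open.
An open branch gives a countermodel: q1=T, q3=F, q4=T (unmentioned atoms arbitrary); the premises hold there but the conclusion fails.

No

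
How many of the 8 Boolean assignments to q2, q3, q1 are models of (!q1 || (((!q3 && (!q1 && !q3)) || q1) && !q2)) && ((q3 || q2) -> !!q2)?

Initial set: {T ((!q1 || (((!q3 && (!q1 && !q3)) || q1) && !q2)) && ((q3 || q2) -> !!q2))}.
T ((!q1 || (((!q3 && (!q1 && !q3)) || q1) && !q2)) && ((q3 || q2) -> !!q2)): α-rule — add T (!q1 || (((!q3 && (!q1 && !q3)) || q1) && !q2)), T ((q3 || q2) -> !!q2).
T (!q1 || (((!q3 && (!q1 && !q3)) || q1) && !q2)): β-rule — branch into T !q1  //  T (((!q3 && (!q1 && !q3)) || q1) && !q2).
  branch 1 (add T !q1):
    T ((q3 || q2) -> !!q2): β-rule — branch into F (q3 || q2)  //  T !!q2.
      branch 1.1 (add F (q3 || q2)):
        F (q3 || q2): α-rule — add F q3, F q2.
        ○ open, literals {q1=0, q2=0, q3=0}.
      branch 1.2 (add T !!q2):
        T !!q2: drop double negation, giving T q2.
        ○ open, literals {q1=0, q2=1}.
  branch 2 (add T (((!q3 && (!q1 && !q3)) || q1) && !q2)):
    T (((!q3 && (!q1 && !q3)) || q1) && !q2): α-rule — add T ((!q3 && (!q1 && !q3)) || q1), T !q2.
    T ((q3 || q2) -> !!q2): β-rule — branch into F (q3 || q2)  //  T !!q2.
      branch 2.1 (add F (q3 || q2)):
        F (q3 || q2): α-rule — add F q3, F q2.
        T ((!q3 && (!q1 && !q3)) || q1): β-rule — branch into T (!q3 && (!q1 && !q3))  //  T q1.
          branch 2.1.1 (add T (!q3 && (!q1 && !q3))):
            T (!q3 && (!q1 && !q3)): α-rule — add T !q3, T (!q1 && !q3).
            T (!q1 && !q3): α-rule — add T !q1, T !q3.
            ○ open, literals {q1=0, q2=0, q3=0}.
          branch 2.1.2 (add T q1):
            ○ open, literals {q1=1, q2=0, q3=0}.
      branch 2.2 (add T !!q2):
        T !!q2: drop double negation, giving T q2.
        × closes — contains both q2 and !q2.
1 branch closed, 4 open.
Each open branch fixes some atoms; the unmentioned ones are free. Counting distinct full assignments: branch {q1=0, q2=0, q3=0} (none free) contributes 1 new; branch {q1=0, q2=1} (q3) contributes 2 new; branch {q1=0, q2=0, q3=0} (none free) contributes 0 new; branch {q1=1, q2=0, q3=0} (none free) contributes 1 new. Total: 4.

4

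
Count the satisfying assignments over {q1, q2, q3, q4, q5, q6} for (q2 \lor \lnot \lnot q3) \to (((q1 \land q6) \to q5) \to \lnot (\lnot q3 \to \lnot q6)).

Initial set: {((q2 \lor \lnot \lnot q3) \to (((q1 \land q6) \to q5) \to \lnot (\lnot q3 \to \lnot q6)))}.
((q2 \lor \lnot \lnot q3) \to (((q1 \land q6) \to q5) \to \lnot (\lnot q3 \to \lnot q6))): β-rule — branch into \lnot (q2 \lor \lnot \lnot q3)  //  (((q1 \land q6) \to q5) \to \lnot (\lnot q3 \to \lnot q6)).
  branch 1 (add \lnot (q2 \lor \lnot \lnot q3)):
    \lnot (q2 \lor \lnot \lnot q3): α-rule — add \lnot q2, \lnot \lnot \lnot q3.
    \lnot \lnot \lnot q3: drop double negation, giving \lnot q3.
    ○ open, literals {q2=false, q3=false}.
  branch 2 (add (((q1 \land q6) \to q5) \to \lnot (\lnot q3 \to \lnot q6))):
    (((q1 \land q6) \to q5) \to \lnot (\lnot q3 \to \lnot q6)): β-rule — branch into \lnot ((q1 \land q6) \to q5)  //  \lnot (\lnot q3 \to \lnot q6).
      branch 2.1 (add \lnot ((q1 \land q6) \to q5)):
        \lnot ((q1 \land q6) \to q5): α-rule — add (q1 \land q6), \lnot q5.
        (q1 \land q6): α-rule — add q1, q6.
        ○ open, literals {q1=true, q5=false, q6=true}.
      branch 2.2 (add \lnot (\lnot q3 \to \lnot q6)):
        \lnot (\lnot q3 \to \lnot q6): α-rule — add \lnot q3, \lnot \lnot q6.
        ○ open, literals {q3=false, q6=true}.
0 branches closed, 3 open.
Each open branch fixes some atoms; the unmentioned ones are free. Counting distinct full assignments: branch {q2=false, q3=false} (q1, q4, q5, q6) contributes 16 new; branch {q1=true, q5=false, q6=true} (q2, q3, q4) contributes 6 new; branch {q3=false, q6=true} (q1, q2, q4, q5) contributes 6 new. Total: 28.

28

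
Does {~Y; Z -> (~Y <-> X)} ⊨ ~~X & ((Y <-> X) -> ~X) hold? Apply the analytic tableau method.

No

Initial set: {~Y; (Z -> (~Y <-> X)); ~(~~X & ((Y <-> X) -> ~X))}.
(Z -> (~Y <-> X)): β-rule — branch into ~Z  //  (~Y <-> X).
  branch 1 (add ~Z):
    ~(~~X & ((Y <-> X) -> ~X)): β-rule — branch into ~~~X  //  ~((Y <-> X) -> ~X).
      branch 1.1 (add ~~~X):
        ~~~X: drop double negation, giving ~X.
        ○ open, literals {X=F, Y=F, Z=F}.
      branch 1.2 (add ~((Y <-> X) -> ~X)):
        ~((Y <-> X) -> ~X): α-rule — add (Y <-> X), ~~X.
        (Y <-> X): β-rule — branch into Y, X  //  ~Y, ~X.
          branch 1.2.1 (add Y, X):
            × closes — contains both Y and ~Y.
          branch 1.2.2 (add ~Y, ~X):
            × closes — contains both X and ~X.
  branch 2 (add (~Y <-> X)):
    ~(~~X & ((Y <-> X) -> ~X)): β-rule — branch into ~~~X  //  ~((Y <-> X) -> ~X).
      branch 2.1 (add ~~~X):
        ~~~X: drop double negation, giving ~X.
        (~Y <-> X): β-rule — branch into ~Y, X  //  ~~Y, ~X.
          branch 2.1.1 (add ~Y, X):
            × closes — contains both X and ~X.
          branch 2.1.2 (add ~~Y, ~X):
            × closes — contains both Y and ~Y.
      branch 2.2 (add ~((Y <-> X) -> ~X)):
        ~((Y <-> X) -> ~X): α-rule — add (Y <-> X), ~~X.
        (~Y <-> X): β-rule — branch into ~Y, X  //  ~~Y, ~X.
          branch 2.2.1 (add ~Y, X):
            (Y <-> X): β-rule — branch into Y, X  //  ~Y, ~X.
              branch 2.2.1.1 (add Y, X):
                × closes — contains both Y and ~Y.
              branch 2.2.1.2 (add ~Y, ~X):
                × closes — contains both X and ~X.
          branch 2.2.2 (add ~~Y, ~X):
            × closes — contains both Y and ~Y.
7 branches closed, 1 open.
An open branch gives a countermodel: X=F, Y=F, Z=F (unmentioned atoms arbitrary); the premises hold there but the conclusion fails.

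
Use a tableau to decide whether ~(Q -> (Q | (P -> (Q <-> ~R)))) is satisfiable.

Unsatisfiable

Initial set: {~(Q -> (Q | (P -> (Q <-> ~R))))}.
~(Q -> (Q | (P -> (Q <-> ~R)))): α-rule — add Q, ~(Q | (P -> (Q <-> ~R))).
~(Q | (P -> (Q <-> ~R))): α-rule — add ~Q, ~(P -> (Q <-> ~R)).
× closes — contains both Q and ~Q.
All 1 branch closes.
Every branch closed; the formula is unsatisfiable.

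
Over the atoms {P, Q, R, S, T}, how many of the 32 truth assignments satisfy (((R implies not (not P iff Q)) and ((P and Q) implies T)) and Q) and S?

4

Initial set: {T ((((R implies not (not P iff Q)) and ((P and Q) implies T)) and Q) and S)}.
T ((((R implies not (not P iff Q)) and ((P and Q) implies T)) and Q) and S): α-rule — add T (((R implies not (not P iff Q)) and ((P and Q) implies T)) and Q), T S.
T (((R implies not (not P iff Q)) and ((P and Q) implies T)) and Q): α-rule — add T ((R implies not (not P iff Q)) and ((P and Q) implies T)), T Q.
T ((R implies not (not P iff Q)) and ((P and Q) implies T)): α-rule — add T (R implies not (not P iff Q)), T ((P and Q) implies T).
T (R implies not (not P iff Q)): β-rule — branch into F R  //  T not (not P iff Q).
  branch 1 (add F R):
    T ((P and Q) implies T): β-rule — branch into F (P and Q)  //  T T.
      branch 1.1 (add F (P and Q)):
        F (P and Q): β-rule — branch into F P  //  F Q.
          branch 1.1.1 (add F P):
            ○ open, literals {P=false, Q=true, R=false, S=true}.
          branch 1.1.2 (add F Q):
            × closes — contains both Q and not Q.
      branch 1.2 (add T T):
        ○ open, literals {Q=true, R=false, S=true, T=true}.
  branch 2 (add T not (not P iff Q)):
    T ((P and Q) implies T): β-rule — branch into F (P and Q)  //  T T.
      branch 2.1 (add F (P and Q)):
        T not (not P iff Q): β-rule — branch into T not P, F Q  //  F not P, T Q.
          branch 2.1.1 (add T not P, F Q):
            × closes — contains both Q and not Q.
          branch 2.1.2 (add F not P, T Q):
            F (P and Q): β-rule — branch into F P  //  F Q.
              branch 2.1.2.1 (add F P):
                × closes — contains both P and not P.
              branch 2.1.2.2 (add F Q):
                × closes — contains both Q and not Q.
      branch 2.2 (add T T):
        T not (not P iff Q): β-rule — branch into T not P, F Q  //  F not P, T Q.
          branch 2.2.1 (add T not P, F Q):
            × closes — contains both Q and not Q.
          branch 2.2.2 (add F not P, T Q):
            ○ open, literals {P=true, Q=true, S=true, T=true}.
5 branches closed, 3 open.
Each open branch fixes some atoms; the unmentioned ones are free. Counting distinct full assignments: branch {P=false, Q=true, R=false, S=true} (T) contributes 2 new; branch {Q=true, R=false, S=true, T=true} (P) contributes 1 new; branch {P=true, Q=true, S=true, T=true} (R) contributes 1 new. Total: 4.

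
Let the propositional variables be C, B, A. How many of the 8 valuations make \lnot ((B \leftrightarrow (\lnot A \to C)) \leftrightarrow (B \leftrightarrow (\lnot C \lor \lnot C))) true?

6

Initial set: {\lnot ((B \leftrightarrow (\lnot A \to C)) \leftrightarrow (B \leftrightarrow (\lnot C \lor \lnot C)))}.
\lnot ((B \leftrightarrow (\lnot A \to C)) \leftrightarrow (B \leftrightarrow (\lnot C \lor \lnot C))): β-rule — branch into (B \leftrightarrow (\lnot A \to C)), \lnot (B \leftrightarrow (\lnot C \lor \lnot C))  //  \lnot (B \leftrightarrow (\lnot A \to C)), (B \leftrightarrow (\lnot C \lor \lnot C)).
  branch 1 (add (B \leftrightarrow (\lnot A \to C)), \lnot (B \leftrightarrow (\lnot C \lor \lnot C))):
    (B \leftrightarrow (\lnot A \to C)): β-rule — branch into B, (\lnot A \to C)  //  \lnot B, \lnot (\lnot A \to C).
      branch 1.1 (add B, (\lnot A \to C)):
        \lnot (B \leftrightarrow (\lnot C \lor \lnot C)): β-rule — branch into B, \lnot (\lnot C \lor \lnot C)  //  \lnot B, (\lnot C \lor \lnot C).
          branch 1.1.1 (add B, \lnot (\lnot C \lor \lnot C)):
            \lnot (\lnot C \lor \lnot C): α-rule — add \lnot \lnot C, \lnot \lnot C.
            (\lnot A \to C): β-rule — branch into \lnot \lnot A  //  C.
              branch 1.1.1.1 (add \lnot \lnot A):
                ○ open, literals {A=true, B=true, C=true}.
              branch 1.1.1.2 (add C):
                ○ open, literals {B=true, C=true}.
          branch 1.1.2 (add \lnot B, (\lnot C \lor \lnot C)):
            × closes — contains both B and \lnot B.
      branch 1.2 (add \lnot B, \lnot (\lnot A \to C)):
        \lnot (\lnot A \to C): α-rule — add \lnot A, \lnot C.
        \lnot (B \leftrightarrow (\lnot C \lor \lnot C)): β-rule — branch into B, \lnot (\lnot C \lor \lnot C)  //  \lnot B, (\lnot C \lor \lnot C).
          branch 1.2.1 (add B, \lnot (\lnot C \lor \lnot C)):
            × closes — contains both B and \lnot B.
          branch 1.2.2 (add \lnot B, (\lnot C \lor \lnot C)):
            (\lnot C \lor \lnot C): β-rule — branch into \lnot C  //  \lnot C.
              branch 1.2.2.1 (add \lnot C):
                ○ open, literals {A=false, B=false, C=false}.
              branch 1.2.2.2 (add \lnot C):
                ○ open, literals {A=false, B=false, C=false}.
  branch 2 (add \lnot (B \leftrightarrow (\lnot A \to C)), (B \leftrightarrow (\lnot C \lor \lnot C))):
    \lnot (B \leftrightarrow (\lnot A \to C)): β-rule — branch into B, \lnot (\lnot A \to C)  //  \lnot B, (\lnot A \to C).
      branch 2.1 (add B, \lnot (\lnot A \to C)):
        \lnot (\lnot A \to C): α-rule — add \lnot A, \lnot C.
        (B \leftrightarrow (\lnot C \lor \lnot C)): β-rule — branch into B, (\lnot C \lor \lnot C)  //  \lnot B, \lnot (\lnot C \lor \lnot C).
          branch 2.1.1 (add B, (\lnot C \lor \lnot C)):
            (\lnot C \lor \lnot C): β-rule — branch into \lnot C  //  \lnot C.
              branch 2.1.1.1 (add \lnot C):
                ○ open, literals {A=false, B=true, C=false}.
              branch 2.1.1.2 (add \lnot C):
                ○ open, literals {A=false, B=true, C=false}.
          branch 2.1.2 (add \lnot B, \lnot (\lnot C \lor \lnot C)):
            × closes — contains both B and \lnot B.
      branch 2.2 (add \lnot B, (\lnot A \to C)):
        (B \leftrightarrow (\lnot C \lor \lnot C)): β-rule — branch into B, (\lnot C \lor \lnot C)  //  \lnot B, \lnot (\lnot C \lor \lnot C).
          branch 2.2.1 (add B, (\lnot C \lor \lnot C)):
            × closes — contains both B and \lnot B.
          branch 2.2.2 (add \lnot B, \lnot (\lnot C \lor \lnot C)):
            \lnot (\lnot C \lor \lnot C): α-rule — add \lnot \lnot C, \lnot \lnot C.
            (\lnot A \to C): β-rule — branch into \lnot \lnot A  //  C.
              branch 2.2.2.1 (add \lnot \lnot A):
                ○ open, literals {A=true, B=false, C=true}.
              branch 2.2.2.2 (add C):
                ○ open, literals {B=false, C=true}.
4 branches closed, 8 open.
Each open branch fixes some atoms; the unmentioned ones are free. Counting distinct full assignments: branch {A=true, B=true, C=true} (none free) contributes 1 new; branch {B=true, C=true} (A) contributes 1 new; branch {A=false, B=false, C=false} (none free) contributes 1 new; branch {A=false, B=false, C=false} (none free) contributes 0 new; branch {A=false, B=true, C=false} (none free) contributes 1 new; branch {A=false, B=true, C=false} (none free) contributes 0 new; branch {A=true, B=false, C=true} (none free) contributes 1 new; branch {B=false, C=true} (A) contributes 1 new. Total: 6.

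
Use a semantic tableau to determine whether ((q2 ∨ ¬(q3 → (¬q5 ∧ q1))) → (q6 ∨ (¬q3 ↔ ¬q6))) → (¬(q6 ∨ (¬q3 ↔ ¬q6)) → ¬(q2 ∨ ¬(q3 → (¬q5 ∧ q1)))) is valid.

Valid

Assume the negation and expand:
Initial set: {¬(((q2 ∨ ¬(q3 → (¬q5 ∧ q1))) → (q6 ∨ (¬q3 ↔ ¬q6))) → (¬(q6 ∨ (¬q3 ↔ ¬q6)) → ¬(q2 ∨ ¬(q3 → (¬q5 ∧ q1)))))}.
¬(((q2 ∨ ¬(q3 → (¬q5 ∧ q1))) → (q6 ∨ (¬q3 ↔ ¬q6))) → (¬(q6 ∨ (¬q3 ↔ ¬q6)) → ¬(q2 ∨ ¬(q3 → (¬q5 ∧ q1))))): α-rule — add ((q2 ∨ ¬(q3 → (¬q5 ∧ q1))) → (q6 ∨ (¬q3 ↔ ¬q6))), ¬(¬(q6 ∨ (¬q3 ↔ ¬q6)) → ¬(q2 ∨ ¬(q3 → (¬q5 ∧ q1)))).
¬(¬(q6 ∨ (¬q3 ↔ ¬q6)) → ¬(q2 ∨ ¬(q3 → (¬q5 ∧ q1)))): α-rule — add ¬(q6 ∨ (¬q3 ↔ ¬q6)), ¬¬(q2 ∨ ¬(q3 → (¬q5 ∧ q1))).
¬(q6 ∨ (¬q3 ↔ ¬q6)): α-rule — add ¬q6, ¬(¬q3 ↔ ¬q6).
((q2 ∨ ¬(q3 → (¬q5 ∧ q1))) → (q6 ∨ (¬q3 ↔ ¬q6))): β-rule — branch into ¬(q2 ∨ ¬(q3 → (¬q5 ∧ q1)))  //  (q6 ∨ (¬q3 ↔ ¬q6)).
  branch 1 (add ¬(q2 ∨ ¬(q3 → (¬q5 ∧ q1)))):
    ¬(q2 ∨ ¬(q3 → (¬q5 ∧ q1))): α-rule — add ¬q2, ¬¬(q3 → (¬q5 ∧ q1)).
    ¬¬(q2 ∨ ¬(q3 → (¬q5 ∧ q1))): β-rule — branch into q2  //  ¬(q3 → (¬q5 ∧ q1)).
      branch 1.1 (add q2):
        × closes — contains both q2 and ¬q2.
      branch 1.2 (add ¬(q3 → (¬q5 ∧ q1))):
        ¬(q3 → (¬q5 ∧ q1)): α-rule — add q3, ¬(¬q5 ∧ q1).
        ¬(¬q3 ↔ ¬q6): β-rule — branch into ¬q3, ¬¬q6  //  ¬¬q3, ¬q6.
          branch 1.2.1 (add ¬q3, ¬¬q6):
            × closes — contains both q3 and ¬q3.
          branch 1.2.2 (add ¬¬q3, ¬q6):
            ¬¬(q3 → (¬q5 ∧ q1)): β-rule — branch into ¬q3  //  (¬q5 ∧ q1).
              branch 1.2.2.1 (add ¬q3):
                × closes — contains both q3 and ¬q3.
              branch 1.2.2.2 (add (¬q5 ∧ q1)):
                (¬q5 ∧ q1): α-rule — add ¬q5, q1.
                ¬(¬q5 ∧ q1): β-rule — branch into ¬¬q5  //  ¬q1.
                  branch 1.2.2.2.1 (add ¬¬q5):
                    × closes — contains both q5 and ¬q5.
                  branch 1.2.2.2.2 (add ¬q1):
                    × closes — contains both q1 and ¬q1.
  branch 2 (add (q6 ∨ (¬q3 ↔ ¬q6))):
    ¬¬(q2 ∨ ¬(q3 → (¬q5 ∧ q1))): β-rule — branch into q2  //  ¬(q3 → (¬q5 ∧ q1)).
      branch 2.1 (add q2):
        ¬(¬q3 ↔ ¬q6): β-rule — branch into ¬q3, ¬¬q6  //  ¬¬q3, ¬q6.
          branch 2.1.1 (add ¬q3, ¬¬q6):
            × closes — contains both q6 and ¬q6.
          branch 2.1.2 (add ¬¬q3, ¬q6):
            (q6 ∨ (¬q3 ↔ ¬q6)): β-rule — branch into q6  //  (¬q3 ↔ ¬q6).
              branch 2.1.2.1 (add q6):
                × closes — contains both q6 and ¬q6.
              branch 2.1.2.2 (add (¬q3 ↔ ¬q6)):
                (¬q3 ↔ ¬q6): β-rule — branch into ¬q3, ¬q6  //  ¬¬q3, ¬¬q6.
                  branch 2.1.2.2.1 (add ¬q3, ¬q6):
                    × closes — contains both q3 and ¬q3.
                  branch 2.1.2.2.2 (add ¬¬q3, ¬¬q6):
                    × closes — contains both q6 and ¬q6.
      branch 2.2 (add ¬(q3 → (¬q5 ∧ q1))):
        ¬(q3 → (¬q5 ∧ q1)): α-rule — add q3, ¬(¬q5 ∧ q1).
        ¬(¬q3 ↔ ¬q6): β-rule — branch into ¬q3, ¬¬q6  //  ¬¬q3, ¬q6.
          branch 2.2.1 (add ¬q3, ¬¬q6):
            × closes — contains both q3 and ¬q3.
          branch 2.2.2 (add ¬¬q3, ¬q6):
            (q6 ∨ (¬q3 ↔ ¬q6)): β-rule — branch into q6  //  (¬q3 ↔ ¬q6).
              branch 2.2.2.1 (add q6):
                × closes — contains both q6 and ¬q6.
              branch 2.2.2.2 (add (¬q3 ↔ ¬q6)):
                ¬(¬q5 ∧ q1): β-rule — branch into ¬¬q5  //  ¬q1.
                  branch 2.2.2.2.1 (add ¬¬q5):
                    (¬q3 ↔ ¬q6): β-rule — branch into ¬q3, ¬q6  //  ¬¬q3, ¬¬q6.
                      branch 2.2.2.2.1.1 (add ¬q3, ¬q6):
                        × closes — contains both q3 and ¬q3.
                      branch 2.2.2.2.1.2 (add ¬¬q3, ¬¬q6):
                        × closes — contains both q6 and ¬q6.
                  branch 2.2.2.2.2 (add ¬q1):
                    (¬q3 ↔ ¬q6): β-rule — branch into ¬q3, ¬q6  //  ¬¬q3, ¬¬q6.
                      branch 2.2.2.2.2.1 (add ¬q3, ¬q6):
                        × closes — contains both q3 and ¬q3.
                      branch 2.2.2.2.2.2 (add ¬¬q3, ¬¬q6):
                        × closes — contains both q6 and ¬q6.
All 15 branches close.
Every branch closed, so the negation is unsatisfiable and the formula is valid.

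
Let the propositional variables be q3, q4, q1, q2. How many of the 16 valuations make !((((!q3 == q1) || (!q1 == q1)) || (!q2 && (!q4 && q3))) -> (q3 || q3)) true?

Initial set: {!((((!q3 == q1) || (!q1 == q1)) || (!q2 && (!q4 && q3))) -> (q3 || q3))}.
!((((!q3 == q1) || (!q1 == q1)) || (!q2 && (!q4 && q3))) -> (q3 || q3)): α-rule — add (((!q3 == q1) || (!q1 == q1)) || (!q2 && (!q4 && q3))), !(q3 || q3).
!(q3 || q3): α-rule — add !q3, !q3.
(((!q3 == q1) || (!q1 == q1)) || (!q2 && (!q4 && q3))): β-rule — branch into ((!q3 == q1) || (!q1 == q1))  //  (!q2 && (!q4 && q3)).
  branch 1 (add ((!q3 == q1) || (!q1 == q1))):
    ((!q3 == q1) || (!q1 == q1)): β-rule — branch into (!q3 == q1)  //  (!q1 == q1).
      branch 1.1 (add (!q3 == q1)):
        (!q3 == q1): β-rule — branch into !q3, q1  //  !!q3, !q1.
          branch 1.1.1 (add !q3, q1):
            ○ open, literals {q1=true, q3=false}.
          branch 1.1.2 (add !!q3, !q1):
            × closes — contains both q3 and !q3.
      branch 1.2 (add (!q1 == q1)):
        (!q1 == q1): β-rule — branch into !q1, q1  //  !!q1, !q1.
          branch 1.2.1 (add !q1, q1):
            × closes — contains both q1 and !q1.
          branch 1.2.2 (add !!q1, !q1):
            × closes — contains both q1 and !q1.
  branch 2 (add (!q2 && (!q4 && q3))):
    (!q2 && (!q4 && q3)): α-rule — add !q2, (!q4 && q3).
    (!q4 && q3): α-rule — add !q4, q3.
    × closes — contains both q3 and !q3.
4 branches closed, 1 open.
Each open branch fixes some atoms; the unmentioned ones are free. Counting distinct full assignments: branch {q1=true, q3=false} (q4, q2) contributes 4 new. Total: 4.

4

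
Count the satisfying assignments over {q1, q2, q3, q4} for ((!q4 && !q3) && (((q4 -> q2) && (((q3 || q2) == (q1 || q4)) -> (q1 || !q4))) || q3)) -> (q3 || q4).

Initial set: {(((!q4 && !q3) && (((q4 -> q2) && (((q3 || q2) == (q1 || q4)) -> (q1 || !q4))) || q3)) -> (q3 || q4))}.
(((!q4 && !q3) && (((q4 -> q2) && (((q3 || q2) == (q1 || q4)) -> (q1 || !q4))) || q3)) -> (q3 || q4)): β-rule — branch into !((!q4 && !q3) && (((q4 -> q2) && (((q3 || q2) == (q1 || q4)) -> (q1 || !q4))) || q3))  //  (q3 || q4).
  branch 1 (add !((!q4 && !q3) && (((q4 -> q2) && (((q3 || q2) == (q1 || q4)) -> (q1 || !q4))) || q3))):
    !((!q4 && !q3) && (((q4 -> q2) && (((q3 || q2) == (q1 || q4)) -> (q1 || !q4))) || q3)): β-rule — branch into !(!q4 && !q3)  //  !(((q4 -> q2) && (((q3 || q2) == (q1 || q4)) -> (q1 || !q4))) || q3).
      branch 1.1 (add !(!q4 && !q3)):
        !(!q4 && !q3): β-rule — branch into !!q4  //  !!q3.
          branch 1.1.1 (add !!q4):
            ○ open, literals {q4=true}.
          branch 1.1.2 (add !!q3):
            ○ open, literals {q3=true}.
      branch 1.2 (add !(((q4 -> q2) && (((q3 || q2) == (q1 || q4)) -> (q1 || !q4))) || q3)):
        !(((q4 -> q2) && (((q3 || q2) == (q1 || q4)) -> (q1 || !q4))) || q3): α-rule — add !((q4 -> q2) && (((q3 || q2) == (q1 || q4)) -> (q1 || !q4))), !q3.
        !((q4 -> q2) && (((q3 || q2) == (q1 || q4)) -> (q1 || !q4))): β-rule — branch into !(q4 -> q2)  //  !(((q3 || q2) == (q1 || q4)) -> (q1 || !q4)).
          branch 1.2.1 (add !(q4 -> q2)):
            !(q4 -> q2): α-rule — add q4, !q2.
            ○ open, literals {q2=false, q3=false, q4=true}.
          branch 1.2.2 (add !(((q3 || q2) == (q1 || q4)) -> (q1 || !q4))):
            !(((q3 || q2) == (q1 || q4)) -> (q1 || !q4)): α-rule — add ((q3 || q2) == (q1 || q4)), !(q1 || !q4).
            !(q1 || !q4): α-rule — add !q1, !!q4.
            ((q3 || q2) == (q1 || q4)): β-rule — branch into (q3 || q2), (q1 || q4)  //  !(q3 || q2), !(q1 || q4).
              branch 1.2.2.1 (add (q3 || q2), (q1 || q4)):
                (q3 || q2): β-rule — branch into q3  //  q2.
                  branch 1.2.2.1.1 (add q3):
                    × closes — contains both q3 and !q3.
                  branch 1.2.2.1.2 (add q2):
                    (q1 || q4): β-rule — branch into q1  //  q4.
                      branch 1.2.2.1.2.1 (add q1):
                        × closes — contains both q1 and !q1.
                      branch 1.2.2.1.2.2 (add q4):
                        ○ open, literals {q1=false, q2=true, q3=false, q4=true}.
              branch 1.2.2.2 (add !(q3 || q2), !(q1 || q4)):
                !(q3 || q2): α-rule — add !q3, !q2.
                !(q1 || q4): α-rule — add !q1, !q4.
                × closes — contains both q4 and !q4.
  branch 2 (add (q3 || q4)):
    (q3 || q4): β-rule — branch into q3  //  q4.
      branch 2.1 (add q3):
        ○ open, literals {q3=true}.
      branch 2.2 (add q4):
        ○ open, literals {q4=true}.
3 branches closed, 6 open.
Each open branch fixes some atoms; the unmentioned ones are free. Counting distinct full assignments: branch {q4=true} (q1, q2, q3) contributes 8 new; branch {q3=true} (q1, q2, q4) contributes 4 new; branch {q2=false, q3=false, q4=true} (q1) contributes 0 new; branch {q1=false, q2=true, q3=false, q4=true} (none free) contributes 0 new; branch {q3=true} (q1, q2, q4) contributes 0 new; branch {q4=true} (q1, q2, q3) contributes 0 new. Total: 12.

12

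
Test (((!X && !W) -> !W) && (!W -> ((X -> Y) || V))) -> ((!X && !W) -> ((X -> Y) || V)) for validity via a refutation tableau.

Assume the negation and expand:
Initial set: {!((((!X && !W) -> !W) && (!W -> ((X -> Y) || V))) -> ((!X && !W) -> ((X -> Y) || V)))}.
!((((!X && !W) -> !W) && (!W -> ((X -> Y) || V))) -> ((!X && !W) -> ((X -> Y) || V))): α-rule — add (((!X && !W) -> !W) && (!W -> ((X -> Y) || V))), !((!X && !W) -> ((X -> Y) || V)).
(((!X && !W) -> !W) && (!W -> ((X -> Y) || V))): α-rule — add ((!X && !W) -> !W), (!W -> ((X -> Y) || V)).
!((!X && !W) -> ((X -> Y) || V)): α-rule — add (!X && !W), !((X -> Y) || V).
(!X && !W): α-rule — add !X, !W.
!((X -> Y) || V): α-rule — add !(X -> Y), !V.
!(X -> Y): α-rule — add X, !Y.
× closes — contains both X and !X.
All 1 branch closes.
Every branch closed, so the negation is unsatisfiable and the formula is valid.

Valid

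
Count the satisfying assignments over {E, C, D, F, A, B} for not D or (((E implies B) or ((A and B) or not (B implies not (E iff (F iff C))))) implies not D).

Initial set: {(not D or (((E implies B) or ((A and B) or not (B implies not (E iff (F iff C))))) implies not D))}.
(not D or (((E implies B) or ((A and B) or not (B implies not (E iff (F iff C))))) implies not D)): β-rule — branch into not D  //  (((E implies B) or ((A and B) or not (B implies not (E iff (F iff C))))) implies not D).
  branch 1 (add not D):
    ○ open, literals {D=false}.
  branch 2 (add (((E implies B) or ((A and B) or not (B implies not (E iff (F iff C))))) implies not D)):
    (((E implies B) or ((A and B) or not (B implies not (E iff (F iff C))))) implies not D): β-rule — branch into not ((E implies B) or ((A and B) or not (B implies not (E iff (F iff C)))))  //  not D.
      branch 2.1 (add not ((E implies B) or ((A and B) or not (B implies not (E iff (F iff C)))))):
        not ((E implies B) or ((A and B) or not (B implies not (E iff (F iff C))))): α-rule — add not (E implies B), not ((A and B) or not (B implies not (E iff (F iff C)))).
        not (E implies B): α-rule — add E, not B.
        not ((A and B) or not (B implies not (E iff (F iff C)))): α-rule — add not (A and B), not not (B implies not (E iff (F iff C))).
        not (A and B): β-rule — branch into not A  //  not B.
          branch 2.1.1 (add not A):
            not not (B implies not (E iff (F iff C))): β-rule — branch into not B  //  not (E iff (F iff C)).
              branch 2.1.1.1 (add not B):
                ○ open, literals {A=false, B=false, E=true}.
              branch 2.1.1.2 (add not (E iff (F iff C))):
                not (E iff (F iff C)): β-rule — branch into E, not (F iff C)  //  not E, (F iff C).
                  branch 2.1.1.2.1 (add E, not (F iff C)):
                    not (F iff C): β-rule — branch into F, not C  //  not F, C.
                      branch 2.1.1.2.1.1 (add F, not C):
                        ○ open, literals {A=false, B=false, C=false, E=true, F=true}.
                      branch 2.1.1.2.1.2 (add not F, C):
                        ○ open, literals {A=false, B=false, C=true, E=true, F=false}.
                  branch 2.1.1.2.2 (add not E, (F iff C)):
                    × closes — contains both E and not E.
          branch 2.1.2 (add not B):
            not not (B implies not (E iff (F iff C))): β-rule — branch into not B  //  not (E iff (F iff C)).
              branch 2.1.2.1 (add not B):
                ○ open, literals {B=false, E=true}.
              branch 2.1.2.2 (add not (E iff (F iff C))):
                not (E iff (F iff C)): β-rule — branch into E, not (F iff C)  //  not E, (F iff C).
                  branch 2.1.2.2.1 (add E, not (F iff C)):
                    not (F iff C): β-rule — branch into F, not C  //  not F, C.
                      branch 2.1.2.2.1.1 (add F, not C):
                        ○ open, literals {B=false, C=false, E=true, F=true}.
                      branch 2.1.2.2.1.2 (add not F, C):
                        ○ open, literals {B=false, C=true, E=true, F=false}.
                  branch 2.1.2.2.2 (add not E, (F iff C)):
                    × closes — contains both E and not E.
      branch 2.2 (add not D):
        ○ open, literals {D=false}.
2 branches closed, 8 open.
Each open branch fixes some atoms; the unmentioned ones are free. Counting distinct full assignments: branch {D=false} (E, C, F, A, B) contributes 32 new; branch {A=false, B=false, E=true} (C, D, F) contributes 4 new; branch {A=false, B=false, C=false, E=true, F=true} (D) contributes 0 new; branch {A=false, B=false, C=true, E=true, F=false} (D) contributes 0 new; branch {B=false, E=true} (C, D, F, A) contributes 4 new; branch {B=false, C=false, E=true, F=true} (D, A) contributes 0 new; branch {B=false, C=true, E=true, F=false} (D, A) contributes 0 new; branch {D=false} (E, C, F, A, B) contributes 0 new. Total: 40.

40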